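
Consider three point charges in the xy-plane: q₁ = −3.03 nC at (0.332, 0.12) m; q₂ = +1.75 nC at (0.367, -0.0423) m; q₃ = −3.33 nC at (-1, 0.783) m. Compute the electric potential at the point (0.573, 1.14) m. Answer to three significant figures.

-31.4 V

The total potential is the scalar sum of each charge's contribution, V = Σ kqᵢ/rᵢ.
Distances from the field point to each charge: r₁ = 1.05 m, r₂ = 1.20 m, r₃ = 1.61 m.
V = k[(-3.03×10⁻⁹)/(1.05) + (1.75×10⁻⁹)/(1.20) + (-3.33×10⁻⁹)/(1.61)] = -31.4 V.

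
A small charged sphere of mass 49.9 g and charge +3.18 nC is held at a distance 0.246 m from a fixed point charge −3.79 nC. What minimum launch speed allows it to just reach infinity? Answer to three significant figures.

4.20×10⁻³ m/s

To just escape, total mechanical energy must reach zero at infinity: ½mv²_min + U = 0, so ½mv²_min = −U = |kQq|/r.
|U| = |kQq|/r = (8.99×10⁹ N·m²/C²)(3.79×10⁻⁹)(3.18×10⁻⁹)/(0.246) = 4.40×10⁻⁷ J.
v_min = √(2|U|/m) = √(2·4.40×10⁻⁷/0.0499) = 4.20×10⁻³ m/s.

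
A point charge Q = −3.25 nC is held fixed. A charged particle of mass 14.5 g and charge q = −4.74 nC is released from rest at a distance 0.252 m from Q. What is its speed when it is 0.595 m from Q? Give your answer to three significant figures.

6.61×10⁻³ m/s

Only the electrostatic force acts, so mechanical energy is conserved: ½mv² = U₁ − U₂ = kQq(1/r₁ − 1/r₂).
U₁ − U₂ = (8.99×10⁹ N·m²/C²)(-3.25×10⁻⁹ C)(-4.74×10⁻⁹ C)(1/0.252 − 1/0.595) = 3.17×10⁻⁷ J.
v = √(2·3.17×10⁻⁷/0.0145) = 6.61×10⁻³ m/s.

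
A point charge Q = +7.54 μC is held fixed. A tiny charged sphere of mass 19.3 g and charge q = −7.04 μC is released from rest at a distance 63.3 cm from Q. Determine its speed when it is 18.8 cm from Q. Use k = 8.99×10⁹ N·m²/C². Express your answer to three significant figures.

13.6 m/s

Only the electrostatic force acts, so mechanical energy is conserved: ½mv² = U₁ − U₂ = kQq(1/r₁ − 1/r₂).
U₁ − U₂ = (8.99×10⁹ N·m²/C²)(7.54×10⁻⁶ C)(-7.04×10⁻⁶ C)(1/0.633 − 1/0.188) = 1.78 J.
v = √(2·1.78/0.0193) = 13.6 m/s.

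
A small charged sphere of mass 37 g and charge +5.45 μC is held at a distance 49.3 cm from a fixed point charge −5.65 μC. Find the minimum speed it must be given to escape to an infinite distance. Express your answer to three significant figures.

To just escape, total mechanical energy must reach zero at infinity: ½mv²_min + U = 0, so ½mv²_min = −U = |kQq|/r.
|U| = |kQq|/r = (8.99×10⁹ N·m²/C²)(5.65×10⁻⁶)(5.45×10⁻⁶)/(0.493) = 0.562 J.
v_min = √(2|U|/m) = √(2·0.562/0.0370) = 5.51 m/s.

5.51 m/s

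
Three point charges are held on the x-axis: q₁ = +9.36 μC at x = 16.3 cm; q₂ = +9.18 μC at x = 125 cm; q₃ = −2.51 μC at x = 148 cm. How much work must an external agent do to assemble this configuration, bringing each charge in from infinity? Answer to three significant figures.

-0.350 J

The assembly work is the sum of pairwise potential energies, U = Σ_{i<j} kqᵢqⱼ/rᵢⱼ.
Pair separations: r₁₂ = 1.09 m, r₁₃ = 1.32 m, r₂₃ = 0.230 m.
U = (0.711) + (-0.160) + (-0.901) = -0.350 J.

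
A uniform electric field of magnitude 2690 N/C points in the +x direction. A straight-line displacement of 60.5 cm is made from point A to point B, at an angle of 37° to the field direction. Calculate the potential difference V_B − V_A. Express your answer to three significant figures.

Only the component of displacement along E changes the potential: ΔV = −E·d·cosθ.
ΔV = −(2690 V/m)(0.605 m)cos37° = -1300 V.

-1300 V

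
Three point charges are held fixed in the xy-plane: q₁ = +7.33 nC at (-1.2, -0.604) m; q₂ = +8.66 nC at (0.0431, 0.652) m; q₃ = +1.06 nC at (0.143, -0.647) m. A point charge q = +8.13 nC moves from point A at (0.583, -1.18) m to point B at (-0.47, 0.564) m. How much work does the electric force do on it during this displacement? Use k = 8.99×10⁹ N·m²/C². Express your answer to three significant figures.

-9.32×10⁻⁷ J

The work done by the electric force is W_field = −ΔU = −q(V_B − V_A) = q(V_A − V_B).
At A: distances to the source charges are 1.87 m, 1.91 m, 0.691 m; V_A = Σ kqᵢ/rᵢ = 89.7 V.
At B: distances to the source charges are 1.38 m, 0.521 m, 1.36 m; V_B = Σ kqᵢ/rᵢ = 204 V.
ΔV = V_B − V_A = 115 V.
W_field = −qΔV = −(8.13×10⁻⁹ C)(115 V) = -9.32×10⁻⁷ J.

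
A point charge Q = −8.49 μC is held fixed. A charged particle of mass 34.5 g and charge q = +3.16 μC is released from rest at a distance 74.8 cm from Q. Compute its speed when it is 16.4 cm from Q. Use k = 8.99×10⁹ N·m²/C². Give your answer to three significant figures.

Only the electrostatic force acts, so mechanical energy is conserved: ½mv² = U₁ − U₂ = kQq(1/r₁ − 1/r₂).
U₁ − U₂ = (8.99×10⁹ N·m²/C²)(-8.49×10⁻⁶ C)(3.16×10⁻⁶ C)(1/0.748 − 1/0.164) = 1.15 J.
v = √(2·1.15/0.0345) = 8.16 m/s.

8.16 m/s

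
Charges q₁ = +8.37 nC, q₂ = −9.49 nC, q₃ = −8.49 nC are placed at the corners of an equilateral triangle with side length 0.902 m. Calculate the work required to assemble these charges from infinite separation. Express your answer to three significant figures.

-6.97×10⁻⁷ J

The assembly work is the sum of pairwise potential energies, U = Σ_{i<j} kqᵢqⱼ/rᵢⱼ.
All three pair separations equal the side length, 0.902 m.
U = (-7.92×10⁻⁷) + (-7.08×10⁻⁷) + (8.03×10⁻⁷) = -6.97×10⁻⁷ J.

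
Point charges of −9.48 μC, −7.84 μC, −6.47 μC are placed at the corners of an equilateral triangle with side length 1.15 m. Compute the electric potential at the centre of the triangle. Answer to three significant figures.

-3.22×10⁵ V

Electric potential is a scalar, so the contributions from each charge add algebraically: V = Σ kqᵢ/rᵢ.
The distance from each vertex to the centroid is a/√3 = 0.664 m.
V = k[(-9.48×10⁻⁶)/(0.664) + (-7.84×10⁻⁶)/(0.664) + (-6.47×10⁻⁶)/(0.664)] = -3.22×10⁵ V.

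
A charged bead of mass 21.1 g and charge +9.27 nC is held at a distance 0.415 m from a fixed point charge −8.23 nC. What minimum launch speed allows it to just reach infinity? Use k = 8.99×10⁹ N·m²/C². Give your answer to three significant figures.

0.0125 m/s

To just escape, total mechanical energy must reach zero at infinity: ½mv²_min + U = 0, so ½mv²_min = −U = |kQq|/r.
|U| = |kQq|/r = (8.99×10⁹ N·m²/C²)(8.23×10⁻⁹)(9.27×10⁻⁹)/(0.415) = 1.65×10⁻⁶ J.
v_min = √(2|U|/m) = √(2·1.65×10⁻⁶/0.0211) = 0.0125 m/s.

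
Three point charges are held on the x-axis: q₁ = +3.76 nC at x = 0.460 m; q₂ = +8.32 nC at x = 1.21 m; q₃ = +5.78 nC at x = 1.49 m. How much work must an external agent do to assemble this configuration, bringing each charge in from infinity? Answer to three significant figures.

2.11×10⁻⁶ J

The assembly work is the sum of pairwise potential energies, U = Σ_{i<j} kqᵢqⱼ/rᵢⱼ.
Pair separations: r₁₂ = 0.750 m, r₁₃ = 1.03 m, r₂₃ = 0.280 m.
U = (3.75×10⁻⁷) + (1.90×10⁻⁷) + (1.54×10⁻⁶) = 2.11×10⁻⁶ J.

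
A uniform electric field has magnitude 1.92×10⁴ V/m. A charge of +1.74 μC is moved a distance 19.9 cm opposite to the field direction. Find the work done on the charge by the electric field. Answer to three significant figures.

-6.65×10⁻³ J

The potential change for a displacement 19.9 cm opposite to the field direction is ΔV = +Ed = 3820 V.
W_field = −qΔV = -6.65×10⁻³ J.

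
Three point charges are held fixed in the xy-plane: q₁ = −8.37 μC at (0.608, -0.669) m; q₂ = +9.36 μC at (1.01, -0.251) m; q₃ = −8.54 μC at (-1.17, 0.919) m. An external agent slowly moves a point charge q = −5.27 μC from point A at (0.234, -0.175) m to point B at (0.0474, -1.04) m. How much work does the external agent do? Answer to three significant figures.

For quasistatic motion the external work equals the change in potential energy: W_ext = qΔV = q(V_B − V_A).
At A: distances to the source charges are 0.620 m, 0.780 m, 1.78 m; V_A = Σ kqᵢ/rᵢ = -5.67×10⁴ V.
At B: distances to the source charges are 0.672 m, 1.24 m, 2.31 m; V_B = Σ kqᵢ/rᵢ = -7.76×10⁴ V.
ΔV = V_B − V_A = -2.10×10⁴ V.
W_ext = qΔV = (-5.27×10⁻⁶ C)(-2.10×10⁴ V) = 0.110 J.

0.110 J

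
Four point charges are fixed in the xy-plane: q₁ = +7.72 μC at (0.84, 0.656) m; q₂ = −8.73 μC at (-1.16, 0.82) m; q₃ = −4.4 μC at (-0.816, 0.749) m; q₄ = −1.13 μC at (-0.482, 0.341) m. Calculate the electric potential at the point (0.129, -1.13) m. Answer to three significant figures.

-2.27×10⁴ V

Electric potential is a scalar, so the contributions from each charge add algebraically: V = Σ kqᵢ/rᵢ.
Distances from the field point to each charge: r₁ = 1.92 m, r₂ = 2.34 m, r₃ = 2.10 m, r₄ = 1.59 m.
V = k[(7.72×10⁻⁶)/(1.92) + (-8.73×10⁻⁶)/(2.34) + (-4.40×10⁻⁶)/(2.10) + (-1.13×10⁻⁶)/(1.59)] = -2.27×10⁴ V.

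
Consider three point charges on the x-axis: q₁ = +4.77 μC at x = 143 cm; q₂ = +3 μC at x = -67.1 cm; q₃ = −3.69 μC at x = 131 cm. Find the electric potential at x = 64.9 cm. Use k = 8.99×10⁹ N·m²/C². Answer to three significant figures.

2.52×10⁴ V

The total potential is the scalar sum of each charge's contribution, V = Σ kqᵢ/rᵢ.
Distances from the field point to each charge: r₁ = 0.781 m, r₂ = 1.32 m, r₃ = 0.661 m.
V = k[(4.77×10⁻⁶)/(0.781) + (3.00×10⁻⁶)/(1.32) + (-3.69×10⁻⁶)/(0.661)] = 2.52×10⁴ V.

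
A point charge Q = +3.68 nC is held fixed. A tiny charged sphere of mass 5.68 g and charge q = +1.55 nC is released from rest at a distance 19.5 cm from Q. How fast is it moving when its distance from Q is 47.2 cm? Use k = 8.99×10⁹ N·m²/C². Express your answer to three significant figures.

Only the electrostatic force acts, so mechanical energy is conserved: ½mv² = U₁ − U₂ = kQq(1/r₁ − 1/r₂).
U₁ − U₂ = (8.99×10⁹ N·m²/C²)(3.68×10⁻⁹ C)(1.55×10⁻⁹ C)(1/0.195 − 1/0.472) = 1.54×10⁻⁷ J.
v = √(2·1.54×10⁻⁷/5.68×10⁻³) = 7.37×10⁻³ m/s.

7.37×10⁻³ m/s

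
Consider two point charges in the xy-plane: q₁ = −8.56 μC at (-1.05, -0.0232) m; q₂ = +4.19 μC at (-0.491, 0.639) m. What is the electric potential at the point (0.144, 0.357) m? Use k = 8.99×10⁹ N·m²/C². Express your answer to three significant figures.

-7200 V

Electric potential is a scalar, so the contributions from each charge add algebraically: V = Σ kqᵢ/rᵢ.
Distances from the field point to each charge: r₁ = 1.25 m, r₂ = 0.695 m.
V = k[(-8.56×10⁻⁶)/(1.25) + (4.19×10⁻⁶)/(0.695)] = -7200 V.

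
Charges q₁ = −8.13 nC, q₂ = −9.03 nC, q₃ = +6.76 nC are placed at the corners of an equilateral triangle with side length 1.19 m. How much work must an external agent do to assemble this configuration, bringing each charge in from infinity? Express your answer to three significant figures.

The work to assemble the configuration equals its total potential energy, U = Σ kqᵢqⱼ/rᵢⱼ over all pairs.
All three pair separations equal the side length, 1.19 m.
U = (5.55×10⁻⁷) + (-4.15×10⁻⁷) + (-4.61×10⁻⁷) = -3.22×10⁻⁷ J.

-3.22×10⁻⁷ J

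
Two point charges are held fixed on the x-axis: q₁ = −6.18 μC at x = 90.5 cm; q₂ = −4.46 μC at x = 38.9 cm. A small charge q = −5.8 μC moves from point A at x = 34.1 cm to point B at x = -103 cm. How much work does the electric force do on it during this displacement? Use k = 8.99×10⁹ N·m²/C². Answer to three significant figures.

5.09 J

The work done by the electric force is W_field = −ΔU = −q(V_B − V_A) = q(V_A − V_B).
At A: distances to the source charges are 0.564 m, 0.0480 m; V_A = Σ kqᵢ/rᵢ = -9.34×10⁵ V.
At B: distances to the source charges are 1.94 m, 1.42 m; V_B = Σ kqᵢ/rᵢ = -5.70×10⁴ V.
ΔV = V_B − V_A = 8.77×10⁵ V.
W_field = −qΔV = −(-5.80×10⁻⁶ C)(8.77×10⁵ V) = 5.09 J.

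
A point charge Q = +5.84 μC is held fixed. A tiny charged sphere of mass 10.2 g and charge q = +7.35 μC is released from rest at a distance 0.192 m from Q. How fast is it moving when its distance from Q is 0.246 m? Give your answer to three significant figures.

9.30 m/s

Only the electrostatic force acts, so mechanical energy is conserved: ½mv² = U₁ − U₂ = kQq(1/r₁ − 1/r₂).
U₁ − U₂ = (8.99×10⁹ N·m²/C²)(5.84×10⁻⁶ C)(7.35×10⁻⁶ C)(1/0.192 − 1/0.246) = 0.441 J.
v = √(2·0.441/0.0102) = 9.30 m/s.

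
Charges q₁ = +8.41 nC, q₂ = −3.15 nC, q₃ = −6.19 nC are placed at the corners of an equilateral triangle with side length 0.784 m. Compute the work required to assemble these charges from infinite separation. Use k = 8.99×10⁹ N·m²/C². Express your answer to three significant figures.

The work to assemble the configuration equals its total potential energy, U = Σ kqᵢqⱼ/rᵢⱼ over all pairs.
All three pair separations equal the side length, 0.784 m.
U = (-3.04×10⁻⁷) + (-5.97×10⁻⁷) + (2.24×10⁻⁷) = -6.77×10⁻⁷ J.

-6.77×10⁻⁷ J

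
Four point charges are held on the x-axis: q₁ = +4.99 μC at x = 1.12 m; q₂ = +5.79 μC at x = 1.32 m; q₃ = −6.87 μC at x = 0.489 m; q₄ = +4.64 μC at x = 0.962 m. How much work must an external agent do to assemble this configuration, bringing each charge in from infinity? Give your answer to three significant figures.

1.77 J

The work to assemble the configuration equals its total potential energy, U = Σ kqᵢqⱼ/rᵢⱼ over all pairs.
Pair separations: r₁₂ = 0.200 m, r₁₃ = 0.631 m, r₁₄ = 0.158 m, r₂₃ = 0.831 m, r₂₄ = 0.358 m, r₃₄ = 0.473 m.
Summing all 6 pair terms gives U = 1.77 J.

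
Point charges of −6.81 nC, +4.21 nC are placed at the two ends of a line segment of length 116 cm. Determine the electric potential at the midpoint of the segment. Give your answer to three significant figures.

-40.3 V

Electric potential is a scalar, so the contributions from each charge add algebraically: V = Σ kqᵢ/rᵢ.
Each charge is 0.580 m from the midpoint.
V = k[(-6.81×10⁻⁹)/(0.580) + (4.21×10⁻⁹)/(0.580)] = -40.3 V.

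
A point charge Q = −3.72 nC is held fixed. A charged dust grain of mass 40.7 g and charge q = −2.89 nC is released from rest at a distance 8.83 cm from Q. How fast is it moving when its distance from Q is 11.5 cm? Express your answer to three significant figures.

Only the electrostatic force acts, so mechanical energy is conserved: ½mv² = U₁ − U₂ = kQq(1/r₁ − 1/r₂).
U₁ − U₂ = (8.99×10⁹ N·m²/C²)(-3.72×10⁻⁹ C)(-2.89×10⁻⁹ C)(1/0.0883 − 1/0.115) = 2.54×10⁻⁷ J.
v = √(2·2.54×10⁻⁷/0.0407) = 3.53×10⁻³ m/s.

3.53×10⁻³ m/s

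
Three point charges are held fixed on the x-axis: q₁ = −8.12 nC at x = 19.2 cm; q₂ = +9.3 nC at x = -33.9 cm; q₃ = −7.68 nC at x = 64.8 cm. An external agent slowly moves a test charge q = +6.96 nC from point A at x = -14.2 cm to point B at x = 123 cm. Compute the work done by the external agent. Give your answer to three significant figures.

For quasistatic motion the external work equals the change in potential energy: W_ext = qΔV = q(V_B − V_A).
At A: distances to the source charges are 0.334 m, 0.197 m, 0.790 m; V_A = Σ kqᵢ/rᵢ = 118 V.
At B: distances to the source charges are 1.04 m, 1.57 m, 0.582 m; V_B = Σ kqᵢ/rᵢ = -136 V.
ΔV = V_B − V_A = -254 V.
W_ext = qΔV = (6.96×10⁻⁹ C)(-254 V) = -1.77×10⁻⁶ J.

-1.77×10⁻⁶ J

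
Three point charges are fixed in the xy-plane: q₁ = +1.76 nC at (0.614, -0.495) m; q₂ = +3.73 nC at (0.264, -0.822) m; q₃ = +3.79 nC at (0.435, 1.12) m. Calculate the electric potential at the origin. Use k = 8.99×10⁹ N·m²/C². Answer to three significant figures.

Electric potential is a scalar, so the contributions from each charge add algebraically: V = Σ kqᵢ/rᵢ.
Distances from the field point to each charge: r₁ = 0.789 m, r₂ = 0.863 m, r₃ = 1.20 m.
V = k[(1.76×10⁻⁹)/(0.789) + (3.73×10⁻⁹)/(0.863) + (3.79×10⁻⁹)/(1.20)] = 87.3 V.

87.3 V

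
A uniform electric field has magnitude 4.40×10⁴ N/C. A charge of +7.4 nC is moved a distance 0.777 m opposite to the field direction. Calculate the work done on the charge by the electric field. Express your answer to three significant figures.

-2.53×10⁻⁴ J

The potential change for a displacement 0.777 m opposite to the field direction is ΔV = +Ed = 3.42×10⁴ V.
W_field = −qΔV = -2.53×10⁻⁴ J.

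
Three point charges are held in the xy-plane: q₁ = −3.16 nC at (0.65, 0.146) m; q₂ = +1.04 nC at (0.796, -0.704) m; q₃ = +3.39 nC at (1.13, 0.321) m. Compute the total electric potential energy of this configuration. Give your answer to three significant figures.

-1.93×10⁻⁷ J

The assembly work is the sum of pairwise potential energies, U = Σ_{i<j} kqᵢqⱼ/rᵢⱼ.
Pair separations: r₁₂ = 0.862 m, r₁₃ = 0.511 m, r₂₃ = 1.08 m.
U = (-3.43×10⁻⁸) + (-1.88×10⁻⁷) + (2.94×10⁻⁸) = -1.93×10⁻⁷ J.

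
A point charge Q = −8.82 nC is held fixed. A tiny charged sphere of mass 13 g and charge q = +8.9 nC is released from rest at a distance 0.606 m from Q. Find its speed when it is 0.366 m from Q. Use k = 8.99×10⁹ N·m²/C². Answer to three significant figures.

Only the electrostatic force acts, so mechanical energy is conserved: ½mv² = U₁ − U₂ = kQq(1/r₁ − 1/r₂).
U₁ − U₂ = (8.99×10⁹ N·m²/C²)(-8.82×10⁻⁹ C)(8.90×10⁻⁹ C)(1/0.606 − 1/0.366) = 7.64×10⁻⁷ J.
v = √(2·7.64×10⁻⁷/0.0130) = 0.0108 m/s.

0.0108 m/s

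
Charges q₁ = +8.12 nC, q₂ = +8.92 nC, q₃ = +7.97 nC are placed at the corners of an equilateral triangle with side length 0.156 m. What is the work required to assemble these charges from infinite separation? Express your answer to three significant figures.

The assembly work is the sum of pairwise potential energies, U = Σ_{i<j} kqᵢqⱼ/rᵢⱼ.
All three pair separations equal the side length, 0.156 m.
U = (4.17×10⁻⁶) + (3.73×10⁻⁶) + (4.10×10⁻⁶) = 1.20×10⁻⁵ J.

1.20×10⁻⁵ J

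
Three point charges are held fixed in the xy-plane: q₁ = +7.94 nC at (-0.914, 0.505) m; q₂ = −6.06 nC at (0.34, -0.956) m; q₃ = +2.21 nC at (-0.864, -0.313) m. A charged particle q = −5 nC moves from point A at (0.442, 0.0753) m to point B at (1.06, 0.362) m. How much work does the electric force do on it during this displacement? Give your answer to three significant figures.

-1.33×10⁻⁸ J

The work done by the electric force is W_field = −ΔU = −q(V_B − V_A) = q(V_A − V_B).
At A: distances to the source charges are 1.42 m, 1.04 m, 1.36 m; V_A = Σ kqᵢ/rᵢ = 12.2 V.
At B: distances to the source charges are 1.98 m, 1.50 m, 2.04 m; V_B = Σ kqᵢ/rᵢ = 9.53 V.
ΔV = V_B − V_A = -2.66 V.
W_field = −qΔV = −(-5.00×10⁻⁹ C)(-2.66 V) = -1.33×10⁻⁸ J.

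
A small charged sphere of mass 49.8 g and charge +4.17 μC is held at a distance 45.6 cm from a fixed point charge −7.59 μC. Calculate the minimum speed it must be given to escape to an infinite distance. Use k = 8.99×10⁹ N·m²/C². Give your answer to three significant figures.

To just escape, total mechanical energy must reach zero at infinity: ½mv²_min + U = 0, so ½mv²_min = −U = |kQq|/r.
|U| = |kQq|/r = (8.99×10⁹ N·m²/C²)(7.59×10⁻⁶)(4.17×10⁻⁶)/(0.456) = 0.624 J.
v_min = √(2|U|/m) = √(2·0.624/0.0498) = 5.01 m/s.

5.01 m/s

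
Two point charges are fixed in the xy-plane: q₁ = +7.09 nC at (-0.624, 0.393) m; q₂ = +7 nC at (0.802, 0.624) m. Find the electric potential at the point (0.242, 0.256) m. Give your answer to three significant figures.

167 V

Electric potential is a scalar, so the contributions from each charge add algebraically: V = Σ kqᵢ/rᵢ.
Distances from the field point to each charge: r₁ = 0.877 m, r₂ = 0.670 m.
V = k[(7.09×10⁻⁹)/(0.877) + (7.00×10⁻⁹)/(0.670)] = 167 V.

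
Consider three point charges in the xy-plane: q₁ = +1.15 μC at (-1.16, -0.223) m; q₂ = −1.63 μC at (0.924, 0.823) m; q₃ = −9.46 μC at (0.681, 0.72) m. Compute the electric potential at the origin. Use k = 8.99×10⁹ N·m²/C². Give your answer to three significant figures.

Electric potential is a scalar, so the contributions from each charge add algebraically: V = Σ kqᵢ/rᵢ.
Distances from the field point to each charge: r₁ = 1.18 m, r₂ = 1.24 m, r₃ = 0.991 m.
V = k[(1.15×10⁻⁶)/(1.18) + (-1.63×10⁻⁶)/(1.24) + (-9.46×10⁻⁶)/(0.991)] = -8.89×10⁴ V.

-8.89×10⁴ V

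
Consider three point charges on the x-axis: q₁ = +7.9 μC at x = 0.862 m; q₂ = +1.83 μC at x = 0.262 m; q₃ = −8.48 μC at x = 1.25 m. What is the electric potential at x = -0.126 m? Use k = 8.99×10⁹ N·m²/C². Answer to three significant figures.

The total potential is the scalar sum of each charge's contribution, V = Σ kqᵢ/rᵢ.
Distances from the field point to each charge: r₁ = 0.988 m, r₂ = 0.388 m, r₃ = 1.38 m.
V = k[(7.90×10⁻⁶)/(0.988) + (1.83×10⁻⁶)/(0.388) + (-8.48×10⁻⁶)/(1.38)] = 5.89×10⁴ V.

5.89×10⁴ V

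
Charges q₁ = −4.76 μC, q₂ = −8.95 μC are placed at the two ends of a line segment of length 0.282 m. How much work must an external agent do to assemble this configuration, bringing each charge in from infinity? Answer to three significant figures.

1.36 J

The assembly work is the sum of pairwise potential energies, U = Σ_{i<j} kqᵢqⱼ/rᵢⱼ.
The separation is r = 0.282 m.
U = (1.36) = 1.36 J.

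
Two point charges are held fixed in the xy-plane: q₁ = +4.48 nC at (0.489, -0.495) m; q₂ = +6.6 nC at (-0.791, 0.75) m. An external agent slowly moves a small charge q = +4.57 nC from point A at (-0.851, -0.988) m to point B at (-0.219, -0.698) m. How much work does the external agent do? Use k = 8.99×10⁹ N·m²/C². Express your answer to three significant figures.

1.39×10⁻⁷ J

For quasistatic motion the external work equals the change in potential energy: W_ext = qΔV = q(V_B − V_A).
At A: distances to the source charges are 1.43 m, 1.74 m; V_A = Σ kqᵢ/rᵢ = 62.3 V.
At B: distances to the source charges are 0.737 m, 1.56 m; V_B = Σ kqᵢ/rᵢ = 92.8 V.
ΔV = V_B − V_A = 30.5 V.
W_ext = qΔV = (4.57×10⁻⁹ C)(30.5 V) = 1.39×10⁻⁷ J.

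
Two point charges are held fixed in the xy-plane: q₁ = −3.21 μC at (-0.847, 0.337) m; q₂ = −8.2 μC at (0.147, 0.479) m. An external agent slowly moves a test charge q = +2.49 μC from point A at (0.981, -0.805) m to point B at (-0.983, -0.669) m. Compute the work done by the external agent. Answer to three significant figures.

For quasistatic motion the external work equals the change in potential energy: W_ext = qΔV = q(V_B − V_A).
At A: distances to the source charges are 2.16 m, 1.53 m; V_A = Σ kqᵢ/rᵢ = -6.15×10⁴ V.
At B: distances to the source charges are 1.02 m, 1.61 m; V_B = Σ kqᵢ/rᵢ = -7.42×10⁴ V.
ΔV = V_B − V_A = -1.27×10⁴ V.
W_ext = qΔV = (2.49×10⁻⁶ C)(-1.27×10⁴ V) = -0.0315 J.

-0.0315 J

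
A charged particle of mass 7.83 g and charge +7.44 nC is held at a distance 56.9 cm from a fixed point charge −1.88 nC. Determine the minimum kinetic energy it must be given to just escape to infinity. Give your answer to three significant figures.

To just escape, total mechanical energy must reach zero at infinity: ½mv²_min + U = 0, so ½mv²_min = −U = |kQq|/r.
|U| = |kQq|/r = (8.99×10⁹ N·m²/C²)(1.88×10⁻⁹)(7.44×10⁻⁹)/(0.569) = 2.21×10⁻⁷ J.

2.21×10⁻⁷ J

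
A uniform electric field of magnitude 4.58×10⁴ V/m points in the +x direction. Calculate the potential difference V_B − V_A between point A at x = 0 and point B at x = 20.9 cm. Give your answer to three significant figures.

-9570 V

In a uniform field, potential decreases in the direction of E: V_B − V_A = −E·Δx.
V_B − V_A = −(4.58×10⁴ V/m)(0.209 m) = -9570 V.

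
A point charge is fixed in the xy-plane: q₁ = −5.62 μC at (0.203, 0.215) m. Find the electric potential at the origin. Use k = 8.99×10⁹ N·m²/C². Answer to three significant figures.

The total potential is the scalar sum of each charge's contribution, V = Σ kqᵢ/rᵢ.
Distances from the field point to each charge: r₁ = 0.296 m.
V = k[(-5.62×10⁻⁶)/(0.296)] = -1.71×10⁵ V.

-1.71×10⁵ V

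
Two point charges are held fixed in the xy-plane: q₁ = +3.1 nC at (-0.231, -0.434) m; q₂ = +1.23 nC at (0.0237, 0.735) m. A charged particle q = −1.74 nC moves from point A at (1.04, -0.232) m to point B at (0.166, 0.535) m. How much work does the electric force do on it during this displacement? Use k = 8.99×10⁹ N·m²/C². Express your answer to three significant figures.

7.33×10⁻⁸ J

The work done by the electric force is W_field = −ΔU = −q(V_B − V_A) = q(V_A − V_B).
At A: distances to the source charges are 1.29 m, 1.40 m; V_A = Σ kqᵢ/rᵢ = 29.5 V.
At B: distances to the source charges are 1.05 m, 0.245 m; V_B = Σ kqᵢ/rᵢ = 71.7 V.
ΔV = V_B − V_A = 42.1 V.
W_field = −qΔV = −(-1.74×10⁻⁹ C)(42.1 V) = 7.33×10⁻⁸ J.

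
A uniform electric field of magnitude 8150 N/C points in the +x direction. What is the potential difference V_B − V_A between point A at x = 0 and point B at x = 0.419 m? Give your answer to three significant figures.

In a uniform field, potential decreases in the direction of E: V_B − V_A = −E·Δx.
V_B − V_A = −(8150 V/m)(0.419 m) = -3410 V.

-3410 V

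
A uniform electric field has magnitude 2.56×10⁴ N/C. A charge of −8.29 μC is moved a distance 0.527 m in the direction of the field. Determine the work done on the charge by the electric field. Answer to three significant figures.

-0.112 J

The potential change for a displacement 0.527 m in the direction of the field is ΔV = −Ed = -1.35×10⁴ V.
W_field = −qΔV = -0.112 J.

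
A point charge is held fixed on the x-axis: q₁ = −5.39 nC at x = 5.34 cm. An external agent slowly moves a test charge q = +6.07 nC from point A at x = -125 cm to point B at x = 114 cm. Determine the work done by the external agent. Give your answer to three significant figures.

-4.50×10⁻⁸ J

For quasistatic motion the external work equals the change in potential energy: W_ext = qΔV = q(V_B − V_A).
At A: distance to the source charge is 1.30 m; V_A = kq₁/r = -37.2 V.
At B: distance to the source charge is 1.09 m; V_B = kq₁/r = -44.6 V.
ΔV = V_B − V_A = -7.42 V.
W_ext = qΔV = (6.07×10⁻⁹ C)(-7.42 V) = -4.50×10⁻⁸ J.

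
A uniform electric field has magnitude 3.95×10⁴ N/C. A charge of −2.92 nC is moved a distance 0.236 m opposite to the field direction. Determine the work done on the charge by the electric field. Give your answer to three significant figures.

2.72×10⁻⁵ J

The potential change for a displacement 0.236 m opposite to the field direction is ΔV = +Ed = 9320 V.
W_field = −qΔV = 2.72×10⁻⁵ J.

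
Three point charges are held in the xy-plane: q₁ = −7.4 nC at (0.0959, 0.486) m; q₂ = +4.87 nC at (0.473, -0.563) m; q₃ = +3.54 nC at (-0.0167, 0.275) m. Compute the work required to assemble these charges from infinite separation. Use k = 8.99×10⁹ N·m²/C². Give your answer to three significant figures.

-1.12×10⁻⁶ J

The work to assemble the configuration equals its total potential energy, U = Σ kqᵢqⱼ/rᵢⱼ over all pairs.
Pair separations: r₁₂ = 1.11 m, r₁₃ = 0.239 m, r₂₃ = 0.971 m.
U = (-2.91×10⁻⁷) + (-9.85×10⁻⁷) + (1.60×10⁻⁷) = -1.12×10⁻⁶ J.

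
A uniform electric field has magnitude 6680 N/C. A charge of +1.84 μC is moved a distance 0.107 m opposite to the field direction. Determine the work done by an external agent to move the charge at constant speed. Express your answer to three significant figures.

1.32×10⁻³ J

The potential change for a displacement 0.107 m opposite to the field direction is ΔV = +Ed = 715 V.
W_ext = qΔV = 1.32×10⁻³ J.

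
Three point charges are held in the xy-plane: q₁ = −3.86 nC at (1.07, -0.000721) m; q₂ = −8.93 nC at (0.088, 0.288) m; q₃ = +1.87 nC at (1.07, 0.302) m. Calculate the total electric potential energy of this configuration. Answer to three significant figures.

-6.45×10⁻⁸ J

The work to assemble the configuration equals its total potential energy, U = Σ kqᵢqⱼ/rᵢⱼ over all pairs.
Pair separations: r₁₂ = 1.02 m, r₁₃ = 0.303 m, r₂₃ = 0.982 m.
U = (3.03×10⁻⁷) + (-2.14×10⁻⁷) + (-1.53×10⁻⁷) = -6.45×10⁻⁸ J.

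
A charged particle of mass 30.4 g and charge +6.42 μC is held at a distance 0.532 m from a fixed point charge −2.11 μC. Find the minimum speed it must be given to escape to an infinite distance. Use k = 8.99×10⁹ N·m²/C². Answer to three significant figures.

To just escape, total mechanical energy must reach zero at infinity: ½mv²_min + U = 0, so ½mv²_min = −U = |kQq|/r.
|U| = |kQq|/r = (8.99×10⁹ N·m²/C²)(2.11×10⁻⁶)(6.42×10⁻⁶)/(0.532) = 0.229 J.
v_min = √(2|U|/m) = √(2·0.229/0.0304) = 3.88 m/s.

3.88 m/s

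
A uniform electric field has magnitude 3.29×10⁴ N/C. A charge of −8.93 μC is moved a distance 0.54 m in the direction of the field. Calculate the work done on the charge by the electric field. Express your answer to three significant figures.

-0.159 J

The potential change for a displacement 0.54 m in the direction of the field is ΔV = −Ed = -1.78×10⁴ V.
W_field = −qΔV = -0.159 J.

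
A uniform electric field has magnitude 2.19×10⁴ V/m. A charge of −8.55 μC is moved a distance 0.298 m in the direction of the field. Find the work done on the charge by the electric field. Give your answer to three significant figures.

The potential change for a displacement 0.298 m in the direction of the field is ΔV = −Ed = -6530 V.
W_field = −qΔV = -0.0558 J.

-0.0558 J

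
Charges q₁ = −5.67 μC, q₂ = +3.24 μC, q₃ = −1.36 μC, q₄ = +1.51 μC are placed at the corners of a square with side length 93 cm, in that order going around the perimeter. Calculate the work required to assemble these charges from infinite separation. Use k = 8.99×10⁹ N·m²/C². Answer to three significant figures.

-0.237 J

The assembly work is the sum of pairwise potential energies, U = Σ_{i<j} kqᵢqⱼ/rᵢⱼ.
The four side pairs have separation 0.930 m and the two diagonal pairs 1.32 m.
Summing all 6 pair terms gives U = -0.237 J.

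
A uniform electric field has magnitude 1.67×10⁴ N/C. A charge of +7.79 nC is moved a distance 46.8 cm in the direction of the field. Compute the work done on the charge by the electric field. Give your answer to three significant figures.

The potential change for a displacement 46.8 cm in the direction of the field is ΔV = −Ed = -7820 V.
W_field = −qΔV = 6.09×10⁻⁵ J.

6.09×10⁻⁵ J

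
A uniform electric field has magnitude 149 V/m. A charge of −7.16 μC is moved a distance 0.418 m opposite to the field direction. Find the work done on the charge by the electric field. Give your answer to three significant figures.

4.46×10⁻⁴ J

The potential change for a displacement 0.418 m opposite to the field direction is ΔV = +Ed = 62.3 V.
W_field = −qΔV = 4.46×10⁻⁴ J.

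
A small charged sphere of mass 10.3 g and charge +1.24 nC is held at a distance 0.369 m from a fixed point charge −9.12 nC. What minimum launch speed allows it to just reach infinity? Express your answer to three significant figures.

To just escape, total mechanical energy must reach zero at infinity: ½mv²_min + U = 0, so ½mv²_min = −U = |kQq|/r.
|U| = |kQq|/r = (8.99×10⁹ N·m²/C²)(9.12×10⁻⁹)(1.24×10⁻⁹)/(0.369) = 2.76×10⁻⁷ J.
v_min = √(2|U|/m) = √(2·2.76×10⁻⁷/0.0103) = 7.31×10⁻³ m/s.

7.31×10⁻³ m/s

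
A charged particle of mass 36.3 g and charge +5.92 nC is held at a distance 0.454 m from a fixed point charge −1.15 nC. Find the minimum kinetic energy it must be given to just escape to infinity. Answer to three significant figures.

To just escape, total mechanical energy must reach zero at infinity: ½mv²_min + U = 0, so ½mv²_min = −U = |kQq|/r.
|U| = |kQq|/r = (8.99×10⁹ N·m²/C²)(1.15×10⁻⁹)(5.92×10⁻⁹)/(0.454) = 1.35×10⁻⁷ J.

1.35×10⁻⁷ J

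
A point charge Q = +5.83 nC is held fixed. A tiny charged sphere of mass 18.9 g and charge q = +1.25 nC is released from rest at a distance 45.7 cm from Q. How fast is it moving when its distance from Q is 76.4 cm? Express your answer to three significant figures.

2.47×10⁻³ m/s

Only the electrostatic force acts, so mechanical energy is conserved: ½mv² = U₁ − U₂ = kQq(1/r₁ − 1/r₂).
U₁ − U₂ = (8.99×10⁹ N·m²/C²)(5.83×10⁻⁹ C)(1.25×10⁻⁹ C)(1/0.457 − 1/0.764) = 5.76×10⁻⁸ J.
v = √(2·5.76×10⁻⁸/0.0189) = 2.47×10⁻³ m/s.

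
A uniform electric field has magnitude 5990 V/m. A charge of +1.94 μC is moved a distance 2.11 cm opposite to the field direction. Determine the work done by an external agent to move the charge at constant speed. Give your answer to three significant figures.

The potential change for a displacement 2.11 cm opposite to the field direction is ΔV = +Ed = 126 V.
W_ext = qΔV = 2.45×10⁻⁴ J.

2.45×10⁻⁴ J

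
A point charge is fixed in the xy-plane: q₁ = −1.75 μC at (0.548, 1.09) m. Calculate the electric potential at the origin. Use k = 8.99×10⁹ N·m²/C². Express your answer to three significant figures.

The total potential is the scalar sum of each charge's contribution, V = Σ kqᵢ/rᵢ.
Distances from the field point to each charge: r₁ = 1.22 m.
V = k[(-1.75×10⁻⁶)/(1.22)] = -1.29×10⁴ V.

-1.29×10⁴ V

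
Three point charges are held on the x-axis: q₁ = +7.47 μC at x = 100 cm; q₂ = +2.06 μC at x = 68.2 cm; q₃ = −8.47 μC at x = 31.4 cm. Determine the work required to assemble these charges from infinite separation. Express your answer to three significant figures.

The assembly work is the sum of pairwise potential energies, U = Σ_{i<j} kqᵢqⱼ/rᵢⱼ.
Pair separations: r₁₂ = 0.318 m, r₁₃ = 0.686 m, r₂₃ = 0.368 m.
U = (0.435) + (-0.829) + (-0.426) = -0.820 J.

-0.820 J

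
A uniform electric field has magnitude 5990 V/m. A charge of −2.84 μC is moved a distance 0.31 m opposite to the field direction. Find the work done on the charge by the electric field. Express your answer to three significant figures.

5.27×10⁻³ J

The potential change for a displacement 0.31 m opposite to the field direction is ΔV = +Ed = 1860 V.
W_field = −qΔV = 5.27×10⁻³ J.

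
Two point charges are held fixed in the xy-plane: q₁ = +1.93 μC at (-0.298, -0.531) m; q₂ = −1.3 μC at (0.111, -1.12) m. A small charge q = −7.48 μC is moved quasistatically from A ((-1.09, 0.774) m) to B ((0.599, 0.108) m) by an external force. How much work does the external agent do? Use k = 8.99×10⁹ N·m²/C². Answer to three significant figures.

For quasistatic motion the external work equals the change in potential energy: W_ext = qΔV = q(V_B − V_A).
At A: distances to the source charges are 1.53 m, 2.24 m; V_A = Σ kqᵢ/rᵢ = 6150 V.
At B: distances to the source charges are 1.10 m, 1.32 m; V_B = Σ kqᵢ/rᵢ = 6910 V.
ΔV = V_B − V_A = 755 V.
W_ext = qΔV = (-7.48×10⁻⁶ C)(755 V) = -5.65×10⁻³ J.

-5.65×10⁻³ J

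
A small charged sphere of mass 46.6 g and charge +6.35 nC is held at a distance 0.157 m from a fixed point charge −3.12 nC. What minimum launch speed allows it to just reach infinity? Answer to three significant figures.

To just escape, total mechanical energy must reach zero at infinity: ½mv²_min + U = 0, so ½mv²_min = −U = |kQq|/r.
|U| = |kQq|/r = (8.99×10⁹ N·m²/C²)(3.12×10⁻⁹)(6.35×10⁻⁹)/(0.157) = 1.13×10⁻⁶ J.
v_min = √(2|U|/m) = √(2·1.13×10⁻⁶/0.0466) = 6.98×10⁻³ m/s.

6.98×10⁻³ m/s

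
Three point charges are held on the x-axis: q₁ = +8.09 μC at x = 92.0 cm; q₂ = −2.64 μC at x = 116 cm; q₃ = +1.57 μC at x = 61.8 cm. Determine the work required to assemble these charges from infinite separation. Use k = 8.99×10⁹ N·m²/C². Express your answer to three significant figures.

The work to assemble the configuration equals its total potential energy, U = Σ kqᵢqⱼ/rᵢⱼ over all pairs.
Pair separations: r₁₂ = 0.240 m, r₁₃ = 0.302 m, r₂₃ = 0.542 m.
U = (-0.800) + (0.378) + (-0.0687) = -0.491 J.

-0.491 J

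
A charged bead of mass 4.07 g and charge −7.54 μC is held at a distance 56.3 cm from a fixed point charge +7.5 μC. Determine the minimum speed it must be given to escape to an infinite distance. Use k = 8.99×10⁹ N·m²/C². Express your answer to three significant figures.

21.1 m/s

To just escape, total mechanical energy must reach zero at infinity: ½mv²_min + U = 0, so ½mv²_min = −U = |kQq|/r.
|U| = |kQq|/r = (8.99×10⁹ N·m²/C²)(7.50×10⁻⁶)(7.54×10⁻⁶)/(0.563) = 0.903 J.
v_min = √(2|U|/m) = √(2·0.903/4.07×10⁻³) = 21.1 m/s.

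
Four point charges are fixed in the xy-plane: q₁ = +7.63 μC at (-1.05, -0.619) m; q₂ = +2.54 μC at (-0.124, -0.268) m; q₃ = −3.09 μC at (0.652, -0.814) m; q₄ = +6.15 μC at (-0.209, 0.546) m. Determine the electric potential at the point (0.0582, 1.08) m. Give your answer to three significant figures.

1.29×10⁵ V

Electric potential is a scalar, so the contributions from each charge add algebraically: V = Σ kqᵢ/rᵢ.
Distances from the field point to each charge: r₁ = 2.03 m, r₂ = 1.36 m, r₃ = 1.98 m, r₄ = 0.597 m.
V = k[(7.63×10⁻⁶)/(2.03) + (2.54×10⁻⁶)/(1.36) + (-3.09×10⁻⁶)/(1.98) + (6.15×10⁻⁶)/(0.597)] = 1.29×10⁵ V.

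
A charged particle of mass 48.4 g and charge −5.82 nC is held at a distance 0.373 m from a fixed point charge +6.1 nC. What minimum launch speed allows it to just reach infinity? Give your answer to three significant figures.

To just escape, total mechanical energy must reach zero at infinity: ½mv²_min + U = 0, so ½mv²_min = −U = |kQq|/r.
|U| = |kQq|/r = (8.99×10⁹ N·m²/C²)(6.10×10⁻⁹)(5.82×10⁻⁹)/(0.373) = 8.56×10⁻⁷ J.
v_min = √(2|U|/m) = √(2·8.56×10⁻⁷/0.0484) = 5.95×10⁻³ m/s.

5.95×10⁻³ m/s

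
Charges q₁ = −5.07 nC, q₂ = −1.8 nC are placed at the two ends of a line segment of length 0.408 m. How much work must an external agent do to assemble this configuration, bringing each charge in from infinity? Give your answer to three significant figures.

2.01×10⁻⁷ J

The assembly work is the sum of pairwise potential energies, U = Σ_{i<j} kqᵢqⱼ/rᵢⱼ.
The separation is r = 0.408 m.
U = (2.01×10⁻⁷) = 2.01×10⁻⁷ J.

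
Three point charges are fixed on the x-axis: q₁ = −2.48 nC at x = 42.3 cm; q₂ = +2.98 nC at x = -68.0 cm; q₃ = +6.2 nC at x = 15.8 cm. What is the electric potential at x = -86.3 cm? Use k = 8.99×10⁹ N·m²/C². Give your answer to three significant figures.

184 V

The total potential is the scalar sum of each charge's contribution, V = Σ kqᵢ/rᵢ.
Distances from the field point to each charge: r₁ = 1.29 m, r₂ = 0.183 m, r₃ = 1.02 m.
V = k[(-2.48×10⁻⁹)/(1.29) + (2.98×10⁻⁹)/(0.183) + (6.20×10⁻⁹)/(1.02)] = 184 V.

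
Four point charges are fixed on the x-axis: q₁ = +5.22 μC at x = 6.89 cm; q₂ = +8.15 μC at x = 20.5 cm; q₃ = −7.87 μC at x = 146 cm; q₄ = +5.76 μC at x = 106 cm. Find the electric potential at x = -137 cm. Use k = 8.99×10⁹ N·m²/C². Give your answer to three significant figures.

7.54×10⁴ V

The total potential is the scalar sum of each charge's contribution, V = Σ kqᵢ/rᵢ.
Distances from the field point to each charge: r₁ = 1.44 m, r₂ = 1.58 m, r₃ = 2.83 m, r₄ = 2.43 m.
V = k[(5.22×10⁻⁶)/(1.44) + (8.15×10⁻⁶)/(1.58) + (-7.87×10⁻⁶)/(2.83) + (5.76×10⁻⁶)/(2.43)] = 7.54×10⁴ V.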